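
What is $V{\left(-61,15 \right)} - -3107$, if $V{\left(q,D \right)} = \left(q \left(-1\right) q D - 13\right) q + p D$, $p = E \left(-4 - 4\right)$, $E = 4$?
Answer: $3408135$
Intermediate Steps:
$p = -32$ ($p = 4 \left(-4 - 4\right) = 4 \left(-8\right) = -32$)
$V{\left(q,D \right)} = - 32 D + q \left(-13 - D q^{2}\right)$ ($V{\left(q,D \right)} = \left(q \left(-1\right) q D - 13\right) q - 32 D = \left(- q q D - 13\right) q - 32 D = \left(- q^{2} D - 13\right) q - 32 D = \left(- D q^{2} - 13\right) q - 32 D = \left(-13 - D q^{2}\right) q - 32 D = q \left(-13 - D q^{2}\right) - 32 D = - 32 D + q \left(-13 - D q^{2}\right)$)
$V{\left(-61,15 \right)} - -3107 = \left(\left(-32\right) 15 - -793 - 15 \left(-61\right)^{3}\right) - -3107 = \left(-480 + 793 - 15 \left(-226981\right)\right) + 3107 = \left(-480 + 793 + 3404715\right) + 3107 = 3405028 + 3107 = 3408135$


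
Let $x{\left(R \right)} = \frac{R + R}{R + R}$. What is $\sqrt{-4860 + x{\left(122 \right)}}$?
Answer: $i \sqrt{4859} \approx 69.707 i$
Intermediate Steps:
$x{\left(R \right)} = 1$ ($x{\left(R \right)} = \frac{2 R}{2 R} = 2 R \frac{1}{2 R} = 1$)
$\sqrt{-4860 + x{\left(122 \right)}} = \sqrt{-4860 + 1} = \sqrt{-4859} = i \sqrt{4859}$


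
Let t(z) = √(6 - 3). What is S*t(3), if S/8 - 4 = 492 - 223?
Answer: 2184*√3 ≈ 3782.8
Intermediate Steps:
t(z) = √3
S = 2184 (S = 32 + 8*(492 - 223) = 32 + 8*269 = 32 + 2152 = 2184)
S*t(3) = 2184*√3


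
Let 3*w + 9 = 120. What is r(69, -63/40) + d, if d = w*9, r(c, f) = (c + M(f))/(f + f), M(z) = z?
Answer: 13087/42 ≈ 311.60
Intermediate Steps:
w = 37 (w = -3 + (⅓)*120 = -3 + 40 = 37)
r(c, f) = (c + f)/(2*f) (r(c, f) = (c + f)/(f + f) = (c + f)/((2*f)) = (c + f)*(1/(2*f)) = (c + f)/(2*f))
d = 333 (d = 37*9 = 333)
r(69, -63/40) + d = (69 - 63/40)/(2*((-63/40))) + 333 = (69 - 63*1/40)/(2*((-63*1/40))) + 333 = (69 - 63/40)/(2*(-63/40)) + 333 = (½)*(-40/63)*(2697/40) + 333 = -899/42 + 333 = 13087/42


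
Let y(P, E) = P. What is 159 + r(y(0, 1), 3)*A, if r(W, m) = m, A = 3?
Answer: 168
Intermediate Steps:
159 + r(y(0, 1), 3)*A = 159 + 3*3 = 159 + 9 = 168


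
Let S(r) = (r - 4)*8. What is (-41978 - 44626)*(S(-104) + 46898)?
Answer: -3986728536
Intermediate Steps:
S(r) = -32 + 8*r (S(r) = (-4 + r)*8 = -32 + 8*r)
(-41978 - 44626)*(S(-104) + 46898) = (-41978 - 44626)*((-32 + 8*(-104)) + 46898) = -86604*((-32 - 832) + 46898) = -86604*(-864 + 46898) = -86604*46034 = -3986728536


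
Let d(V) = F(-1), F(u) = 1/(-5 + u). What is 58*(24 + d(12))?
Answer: 4147/3 ≈ 1382.3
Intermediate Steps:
d(V) = -1/6 (d(V) = 1/(-5 - 1) = 1/(-6) = -1/6)
58*(24 + d(12)) = 58*(24 - 1/6) = 58*(143/6) = 4147/3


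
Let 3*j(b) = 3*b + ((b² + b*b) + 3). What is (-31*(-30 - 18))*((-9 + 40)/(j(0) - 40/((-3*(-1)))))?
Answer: -138384/37 ≈ -3740.1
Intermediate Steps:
j(b) = 1 + b + 2*b²/3 (j(b) = (3*b + ((b² + b*b) + 3))/3 = (3*b + ((b² + b²) + 3))/3 = (3*b + (2*b² + 3))/3 = (3*b + (3 + 2*b²))/3 = (3 + 2*b² + 3*b)/3 = 1 + b + 2*b²/3)
(-31*(-30 - 18))*((-9 + 40)/(j(0) - 40/((-3*(-1))))) = (-31*(-30 - 18))*((-9 + 40)/((1 + 0 + (⅔)*0²) - 40/((-3*(-1))))) = (-31*(-48))*(31/((1 + 0 + (⅔)*0) - 40/3)) = 1488*(31/((1 + 0 + 0) - 40*⅓)) = 1488*(31/(1 - 40/3)) = 1488*(31/(-37/3)) = 1488*(31*(-3/37)) = 1488*(-93/37) = -138384/37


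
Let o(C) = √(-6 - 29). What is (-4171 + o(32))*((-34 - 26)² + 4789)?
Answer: -34990519 + 8389*I*√35 ≈ -3.4991e+7 + 49630.0*I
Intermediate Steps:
o(C) = I*√35 (o(C) = √(-35) = I*√35)
(-4171 + o(32))*((-34 - 26)² + 4789) = (-4171 + I*√35)*((-34 - 26)² + 4789) = (-4171 + I*√35)*((-60)² + 4789) = (-4171 + I*√35)*(3600 + 4789) = (-4171 + I*√35)*8389 = -34990519 + 8389*I*√35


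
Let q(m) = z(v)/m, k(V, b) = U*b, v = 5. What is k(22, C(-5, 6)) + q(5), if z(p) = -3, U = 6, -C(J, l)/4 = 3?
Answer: -363/5 ≈ -72.600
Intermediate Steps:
C(J, l) = -12 (C(J, l) = -4*3 = -12)
k(V, b) = 6*b
q(m) = -3/m
k(22, C(-5, 6)) + q(5) = 6*(-12) - 3/5 = -72 - 3*⅕ = -72 - ⅗ = -363/5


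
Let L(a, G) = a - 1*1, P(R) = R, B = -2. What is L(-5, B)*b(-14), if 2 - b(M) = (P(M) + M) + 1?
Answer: -174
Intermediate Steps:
b(M) = 1 - 2*M (b(M) = 2 - ((M + M) + 1) = 2 - (2*M + 1) = 2 - (1 + 2*M) = 2 + (-1 - 2*M) = 1 - 2*M)
L(a, G) = -1 + a (L(a, G) = a - 1 = -1 + a)
L(-5, B)*b(-14) = (-1 - 5)*(1 - 2*(-14)) = -6*(1 + 28) = -6*29 = -174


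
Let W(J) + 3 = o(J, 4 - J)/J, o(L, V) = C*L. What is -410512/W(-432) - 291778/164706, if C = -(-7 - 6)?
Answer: -16904176813/411765 ≈ -41053.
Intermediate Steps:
C = 13 (C = -1*(-13) = 13)
o(L, V) = 13*L
W(J) = 10 (W(J) = -3 + (13*J)/J = -3 + 13 = 10)
-410512/W(-432) - 291778/164706 = -410512/10 - 291778/164706 = -410512*⅒ - 291778*1/164706 = -205256/5 - 145889/82353 = -16904176813/411765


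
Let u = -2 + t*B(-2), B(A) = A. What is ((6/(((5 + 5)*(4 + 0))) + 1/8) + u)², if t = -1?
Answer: 121/1600 ≈ 0.075625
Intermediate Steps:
u = 0 (u = -2 - 1*(-2) = -2 + 2 = 0)
((6/(((5 + 5)*(4 + 0))) + 1/8) + u)² = ((6/(((5 + 5)*(4 + 0))) + 1/8) + 0)² = ((6/((10*4)) + 1*(⅛)) + 0)² = ((6/40 + ⅛) + 0)² = ((6*(1/40) + ⅛) + 0)² = ((3/20 + ⅛) + 0)² = (11/40 + 0)² = (11/40)² = 121/1600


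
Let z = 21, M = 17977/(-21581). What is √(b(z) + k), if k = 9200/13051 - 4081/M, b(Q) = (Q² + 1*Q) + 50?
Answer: 9*√3677759521200197645/234617827 ≈ 73.565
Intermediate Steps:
M = -17977/21581 (M = 17977*(-1/21581) = -17977/21581 ≈ -0.83300)
b(Q) = 50 + Q + Q² (b(Q) = (Q² + Q) + 50 = (Q + Q²) + 50 = 50 + Q + Q²)
k = 1149593856511/234617827 (k = 9200/13051 - 4081/(-17977/21581) = 9200*(1/13051) - 4081*(-21581/17977) = 9200/13051 + 88072061/17977 = 1149593856511/234617827 ≈ 4899.9)
√(b(z) + k) = √((50 + 21 + 21²) + 1149593856511/234617827) = √((50 + 21 + 441) + 1149593856511/234617827) = √(512 + 1149593856511/234617827) = √(1269718183935/234617827) = 9*√3677759521200197645/234617827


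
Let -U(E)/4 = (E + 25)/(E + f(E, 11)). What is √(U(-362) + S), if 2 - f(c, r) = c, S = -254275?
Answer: I*√253601 ≈ 503.59*I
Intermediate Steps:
f(c, r) = 2 - c
U(E) = -50 - 2*E (U(E) = -4*(E + 25)/(E + (2 - E)) = -4*(25 + E)/2 = -4*(25/2 + E/2) = -50 - 2*E)
√(U(-362) + S) = √((-50 - 2*(-362)) - 254275) = √((-50 + 724) - 254275) = √(674 - 254275) = √(-253601) = I*√253601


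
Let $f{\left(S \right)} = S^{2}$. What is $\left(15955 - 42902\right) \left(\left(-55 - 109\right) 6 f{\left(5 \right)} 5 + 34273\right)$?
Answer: $2390926469$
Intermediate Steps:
$\left(15955 - 42902\right) \left(\left(-55 - 109\right) 6 f{\left(5 \right)} 5 + 34273\right) = \left(15955 - 42902\right) \left(\left(-55 - 109\right) 6 \cdot 5^{2} \cdot 5 + 34273\right) = - 26947 \left(- 164 \cdot 6 \cdot 25 \cdot 5 + 34273\right) = - 26947 \left(- 164 \cdot 150 \cdot 5 + 34273\right) = - 26947 \left(\left(-164\right) 750 + 34273\right) = - 26947 \left(-123000 + 34273\right) = \left(-26947\right) \left(-88727\right) = 2390926469$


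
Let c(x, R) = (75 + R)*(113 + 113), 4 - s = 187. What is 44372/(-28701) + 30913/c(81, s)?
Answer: -24324269/8648568 ≈ -2.8125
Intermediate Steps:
s = -183 (s = 4 - 1*187 = 4 - 187 = -183)
c(x, R) = 16950 + 226*R (c(x, R) = (75 + R)*226 = 16950 + 226*R)
44372/(-28701) + 30913/c(81, s) = 44372/(-28701) + 30913/(16950 + 226*(-183)) = 44372*(-1/28701) + 30913/(16950 - 41358) = -44372/28701 + 30913/(-24408) = -44372/28701 + 30913*(-1/24408) = -44372/28701 - 30913/24408 = -24324269/8648568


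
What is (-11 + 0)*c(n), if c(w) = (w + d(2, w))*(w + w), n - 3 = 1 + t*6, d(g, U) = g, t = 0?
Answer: -528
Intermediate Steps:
n = 4 (n = 3 + (1 + 0*6) = 3 + (1 + 0) = 3 + 1 = 4)
c(w) = 2*w*(2 + w) (c(w) = (w + 2)*(w + w) = (2 + w)*(2*w) = 2*w*(2 + w))
(-11 + 0)*c(n) = (-11 + 0)*(2*4*(2 + 4)) = -22*4*6 = -11*48 = -528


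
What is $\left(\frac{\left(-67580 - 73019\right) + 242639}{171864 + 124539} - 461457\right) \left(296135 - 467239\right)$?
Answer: $\frac{23403115271662624}{296403} \approx 7.8957 \cdot 10^{10}$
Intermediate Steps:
$\left(\frac{\left(-67580 - 73019\right) + 242639}{171864 + 124539} - 461457\right) \left(296135 - 467239\right) = \left(\frac{\left(-67580 - 73019\right) + 242639}{296403} - 461457\right) \left(-171104\right) = \left(\left(-140599 + 242639\right) \frac{1}{296403} - 461457\right) \left(-171104\right) = \left(102040 \cdot \frac{1}{296403} - 461457\right) \left(-171104\right) = \left(\frac{102040}{296403} - 461457\right) \left(-171104\right) = \left(- \frac{136777137131}{296403}\right) \left(-171104\right) = \frac{23403115271662624}{296403}$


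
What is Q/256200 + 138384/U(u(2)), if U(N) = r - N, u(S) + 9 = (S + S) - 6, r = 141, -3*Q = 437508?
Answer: 369081393/405650 ≈ 909.85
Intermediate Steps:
Q = -145836 (Q = -⅓*437508 = -145836)
u(S) = -15 + 2*S (u(S) = -9 + ((S + S) - 6) = -9 + (2*S - 6) = -9 + (-6 + 2*S) = -15 + 2*S)
U(N) = 141 - N
Q/256200 + 138384/U(u(2)) = -145836/256200 + 138384/(141 - (-15 + 2*2)) = -145836*1/256200 + 138384/(141 - (-15 + 4)) = -12153/21350 + 138384/(141 - 1*(-11)) = -12153/21350 + 138384/(141 + 11) = -12153/21350 + 138384/152 = -12153/21350 + 138384*(1/152) = -12153/21350 + 17298/19 = 369081393/405650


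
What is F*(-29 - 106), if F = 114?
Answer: -15390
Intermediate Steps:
F*(-29 - 106) = 114*(-29 - 106) = 114*(-135) = -15390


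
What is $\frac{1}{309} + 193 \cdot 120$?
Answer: $\frac{7156441}{309} \approx 23160.0$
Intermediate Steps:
$\frac{1}{309} + 193 \cdot 120 = \frac{1}{309} + 23160 = \frac{7156441}{309}$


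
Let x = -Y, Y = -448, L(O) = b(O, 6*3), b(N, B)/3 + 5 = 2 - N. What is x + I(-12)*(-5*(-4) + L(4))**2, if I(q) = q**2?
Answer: 592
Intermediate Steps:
b(N, B) = -9 - 3*N (b(N, B) = -15 + 3*(2 - N) = -15 + (6 - 3*N) = -9 - 3*N)
L(O) = -9 - 3*O
x = 448 (x = -1*(-448) = 448)
x + I(-12)*(-5*(-4) + L(4))**2 = 448 + (-12)**2*(-5*(-4) + (-9 - 3*4))**2 = 448 + 144*(20 + (-9 - 12))**2 = 448 + 144*(20 - 21)**2 = 448 + 144*(-1)**2 = 448 + 144*1 = 448 + 144 = 592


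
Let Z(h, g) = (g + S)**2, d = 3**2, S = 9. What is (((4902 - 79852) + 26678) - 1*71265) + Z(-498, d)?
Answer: -119213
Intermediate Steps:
d = 9
Z(h, g) = (9 + g)**2 (Z(h, g) = (g + 9)**2 = (9 + g)**2)
(((4902 - 79852) + 26678) - 1*71265) + Z(-498, d) = (((4902 - 79852) + 26678) - 1*71265) + (9 + 9)**2 = ((-74950 + 26678) - 71265) + 18**2 = (-48272 - 71265) + 324 = -119537 + 324 = -119213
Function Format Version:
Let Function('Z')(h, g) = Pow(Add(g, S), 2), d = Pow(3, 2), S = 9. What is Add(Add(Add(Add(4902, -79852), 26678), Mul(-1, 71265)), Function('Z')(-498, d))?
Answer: -119213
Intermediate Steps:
d = 9
Function('Z')(h, g) = Pow(Add(9, g), 2) (Function('Z')(h, g) = Pow(Add(g, 9), 2) = Pow(Add(9, g), 2))
Add(Add(Add(Add(4902, -79852), 26678), Mul(-1, 71265)), Function('Z')(-498, d)) = Add(Add(Add(Add(4902, -79852), 26678), Mul(-1, 71265)), Pow(Add(9, 9), 2)) = Add(Add(Add(-74950, 26678), -71265), Pow(18, 2)) = Add(Add(-48272, -71265), 324) = Add(-119537, 324) = -119213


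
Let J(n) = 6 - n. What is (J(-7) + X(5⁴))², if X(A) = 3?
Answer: 256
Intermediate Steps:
(J(-7) + X(5⁴))² = ((6 - 1*(-7)) + 3)² = ((6 + 7) + 3)² = (13 + 3)² = 16² = 256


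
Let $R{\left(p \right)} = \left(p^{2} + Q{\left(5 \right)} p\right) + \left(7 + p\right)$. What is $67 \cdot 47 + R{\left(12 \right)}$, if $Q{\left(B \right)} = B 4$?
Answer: $3552$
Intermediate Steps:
$Q{\left(B \right)} = 4 B$
$R{\left(p \right)} = 7 + p^{2} + 21 p$ ($R{\left(p \right)} = \left(p^{2} + 4 \cdot 5 p\right) + \left(7 + p\right) = \left(p^{2} + 20 p\right) + \left(7 + p\right) = 7 + p^{2} + 21 p$)
$67 \cdot 47 + R{\left(12 \right)} = 67 \cdot 47 + \left(7 + 12^{2} + 21 \cdot 12\right) = 3149 + \left(7 + 144 + 252\right) = 3149 + 403 = 3552$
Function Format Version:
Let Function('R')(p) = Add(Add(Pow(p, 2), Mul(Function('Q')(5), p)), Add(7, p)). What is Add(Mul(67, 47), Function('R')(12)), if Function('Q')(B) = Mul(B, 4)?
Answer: 3552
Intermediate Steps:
Function('Q')(B) = Mul(4, B)
Function('R')(p) = Add(7, Pow(p, 2), Mul(21, p)) (Function('R')(p) = Add(Add(Pow(p, 2), Mul(Mul(4, 5), p)), Add(7, p)) = Add(Add(Pow(p, 2), Mul(20, p)), Add(7, p)) = Add(7, Pow(p, 2), Mul(21, p)))
Add(Mul(67, 47), Function('R')(12)) = Add(Mul(67, 47), Add(7, Pow(12, 2), Mul(21, 12))) = Add(3149, Add(7, 144, 252)) = Add(3149, 403) = 3552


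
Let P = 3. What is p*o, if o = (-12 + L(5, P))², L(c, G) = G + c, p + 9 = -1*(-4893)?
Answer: 78144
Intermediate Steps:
p = 4884 (p = -9 - 1*(-4893) = -9 + 4893 = 4884)
o = 16 (o = (-12 + (3 + 5))² = (-12 + 8)² = (-4)² = 16)
p*o = 4884*16 = 78144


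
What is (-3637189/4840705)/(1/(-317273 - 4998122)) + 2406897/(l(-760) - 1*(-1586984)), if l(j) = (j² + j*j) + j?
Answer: 3533348375710463407/884694990928 ≈ 3.9939e+6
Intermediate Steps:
l(j) = j + 2*j² (l(j) = (j² + j²) + j = 2*j² + j = j + 2*j²)
(-3637189/4840705)/(1/(-317273 - 4998122)) + 2406897/(l(-760) - 1*(-1586984)) = (-3637189/4840705)/(1/(-317273 - 4998122)) + 2406897/(-760*(1 + 2*(-760)) - 1*(-1586984)) = (-3637189*1/4840705)/(1/(-5315395)) + 2406897/(-760*(1 - 1520) + 1586984) = -3637189/(4840705*(-1/5315395)) + 2406897/(-760*(-1519) + 1586984) = -3637189/4840705*(-5315395) + 2406897/(1154440 + 1586984) = 3866619244931/968141 + 2406897/2741424 = 3866619244931/968141 + 2406897*(1/2741424) = 3866619244931/968141 + 802299/913808 = 3533348375710463407/884694990928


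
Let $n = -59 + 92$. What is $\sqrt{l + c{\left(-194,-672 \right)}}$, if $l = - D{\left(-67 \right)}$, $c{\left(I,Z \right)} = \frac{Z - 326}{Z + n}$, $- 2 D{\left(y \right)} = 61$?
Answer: $\frac{5 \sqrt{232738}}{426} \approx 5.6623$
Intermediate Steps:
$n = 33$
$D{\left(y \right)} = - \frac{61}{2}$ ($D{\left(y \right)} = \left(- \frac{1}{2}\right) 61 = - \frac{61}{2}$)
$c{\left(I,Z \right)} = \frac{-326 + Z}{33 + Z}$ ($c{\left(I,Z \right)} = \frac{Z - 326}{Z + 33} = \frac{-326 + Z}{33 + Z}$)
$l = \frac{61}{2}$ ($l = \left(-1\right) \left(- \frac{61}{2}\right) = \frac{61}{2} \approx 30.5$)
$\sqrt{l + c{\left(-194,-672 \right)}} = \sqrt{\frac{61}{2} + \frac{-326 - 672}{33 - 672}} = \sqrt{\frac{61}{2} + \frac{1}{-639} \left(-998\right)} = \sqrt{\frac{61}{2} - - \frac{998}{639}} = \sqrt{\frac{61}{2} + \frac{998}{639}} = \sqrt{\frac{40975}{1278}} = \frac{5 \sqrt{232738}}{426}$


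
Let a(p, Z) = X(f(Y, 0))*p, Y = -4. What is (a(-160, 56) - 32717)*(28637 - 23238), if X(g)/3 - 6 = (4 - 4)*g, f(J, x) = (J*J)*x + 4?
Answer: -192188203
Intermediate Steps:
f(J, x) = 4 + x*J² (f(J, x) = J²*x + 4 = x*J² + 4 = 4 + x*J²)
X(g) = 18 (X(g) = 18 + 3*((4 - 4)*g) = 18 + 3*(0*g) = 18 + 3*0 = 18 + 0 = 18)
a(p, Z) = 18*p
(a(-160, 56) - 32717)*(28637 - 23238) = (18*(-160) - 32717)*(28637 - 23238) = (-2880 - 32717)*5399 = -35597*5399 = -192188203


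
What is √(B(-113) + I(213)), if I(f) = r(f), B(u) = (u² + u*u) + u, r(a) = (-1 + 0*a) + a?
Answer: √25637 ≈ 160.12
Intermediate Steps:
r(a) = -1 + a (r(a) = (-1 + 0) + a = -1 + a)
B(u) = u + 2*u² (B(u) = (u² + u²) + u = 2*u² + u = u + 2*u²)
I(f) = -1 + f
√(B(-113) + I(213)) = √(-113*(1 + 2*(-113)) + (-1 + 213)) = √(-113*(1 - 226) + 212) = √(-113*(-225) + 212) = √(25425 + 212) = √25637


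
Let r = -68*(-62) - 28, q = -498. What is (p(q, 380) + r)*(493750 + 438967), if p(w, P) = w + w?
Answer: 2977232664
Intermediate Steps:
r = 4188 (r = 4216 - 28 = 4188)
p(w, P) = 2*w
(p(q, 380) + r)*(493750 + 438967) = (2*(-498) + 4188)*(493750 + 438967) = (-996 + 4188)*932717 = 3192*932717 = 2977232664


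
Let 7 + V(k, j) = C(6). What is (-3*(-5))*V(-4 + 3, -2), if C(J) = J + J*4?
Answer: 345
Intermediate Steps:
C(J) = 5*J (C(J) = J + 4*J = 5*J)
V(k, j) = 23 (V(k, j) = -7 + 5*6 = -7 + 30 = 23)
(-3*(-5))*V(-4 + 3, -2) = -3*(-5)*23 = 15*23 = 345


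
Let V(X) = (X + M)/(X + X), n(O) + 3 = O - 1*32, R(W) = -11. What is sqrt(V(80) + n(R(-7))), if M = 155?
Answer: 5*I*sqrt(114)/8 ≈ 6.6732*I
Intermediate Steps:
n(O) = -35 + O (n(O) = -3 + (O - 1*32) = -3 + (O - 32) = -3 + (-32 + O) = -35 + O)
V(X) = (155 + X)/(2*X) (V(X) = (X + 155)/(X + X) = (155 + X)/((2*X)) = (155 + X)*(1/(2*X)) = (155 + X)/(2*X))
sqrt(V(80) + n(R(-7))) = sqrt((1/2)*(155 + 80)/80 + (-35 - 11)) = sqrt((1/2)*(1/80)*235 - 46) = sqrt(47/32 - 46) = sqrt(-1425/32) = 5*I*sqrt(114)/8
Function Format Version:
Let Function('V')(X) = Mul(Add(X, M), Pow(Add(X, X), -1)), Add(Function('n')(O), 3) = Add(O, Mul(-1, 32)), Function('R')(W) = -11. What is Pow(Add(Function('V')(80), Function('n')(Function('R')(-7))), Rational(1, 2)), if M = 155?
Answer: Mul(Rational(5, 8), I, Pow(114, Rational(1, 2))) ≈ Mul(6.6732, I)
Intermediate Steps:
Function('n')(O) = Add(-35, O) (Function('n')(O) = Add(-3, Add(O, Mul(-1, 32))) = Add(-3, Add(O, -32)) = Add(-3, Add(-32, O)) = Add(-35, O))
Function('V')(X) = Mul(Rational(1, 2), Pow(X, -1), Add(155, X)) (Function('V')(X) = Mul(Add(X, 155), Pow(Add(X, X), -1)) = Mul(Add(155, X), Pow(Mul(2, X), -1)) = Mul(Add(155, X), Mul(Rational(1, 2), Pow(X, -1))) = Mul(Rational(1, 2), Pow(X, -1), Add(155, X)))
Pow(Add(Function('V')(80), Function('n')(Function('R')(-7))), Rational(1, 2)) = Pow(Add(Mul(Rational(1, 2), Pow(80, -1), Add(155, 80)), Add(-35, -11)), Rational(1, 2)) = Pow(Add(Mul(Rational(1, 2), Rational(1, 80), 235), -46), Rational(1, 2)) = Pow(Add(Rational(47, 32), -46), Rational(1, 2)) = Pow(Rational(-1425, 32), Rational(1, 2)) = Mul(Rational(5, 8), I, Pow(114, Rational(1, 2)))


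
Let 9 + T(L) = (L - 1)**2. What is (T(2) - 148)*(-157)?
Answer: 24492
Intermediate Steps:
T(L) = -9 + (-1 + L)**2 (T(L) = -9 + (L - 1)**2 = -9 + (-1 + L)**2)
(T(2) - 148)*(-157) = ((-9 + (-1 + 2)**2) - 148)*(-157) = ((-9 + 1**2) - 148)*(-157) = ((-9 + 1) - 148)*(-157) = (-8 - 148)*(-157) = -156*(-157) = 24492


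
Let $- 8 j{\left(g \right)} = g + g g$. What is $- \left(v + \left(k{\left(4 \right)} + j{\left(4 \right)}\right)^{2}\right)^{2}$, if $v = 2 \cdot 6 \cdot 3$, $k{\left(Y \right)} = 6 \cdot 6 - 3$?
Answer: $- \frac{14938225}{16} \approx -9.3364 \cdot 10^{5}$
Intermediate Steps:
$k{\left(Y \right)} = 33$ ($k{\left(Y \right)} = 36 - 3 = 33$)
$j{\left(g \right)} = - \frac{g}{8} - \frac{g^{2}}{8}$ ($j{\left(g \right)} = - \frac{g + g g}{8} = - \frac{g + g^{2}}{8} = - \frac{g}{8} - \frac{g^{2}}{8}$)
$v = 36$ ($v = 12 \cdot 3 = 36$)
$- \left(v + \left(k{\left(4 \right)} + j{\left(4 \right)}\right)^{2}\right)^{2} = - \left(36 + \left(33 - \frac{1 + 4}{2}\right)^{2}\right)^{2} = - \left(36 + \left(33 - \frac{1}{2} \cdot 5\right)^{2}\right)^{2} = - \left(36 + \left(33 - \frac{5}{2}\right)^{2}\right)^{2} = - \left(36 + \left(\frac{61}{2}\right)^{2}\right)^{2} = - \left(36 + \frac{3721}{4}\right)^{2} = - \left(\frac{3865}{4}\right)^{2} = \left(-1\right) \frac{14938225}{16} = - \frac{14938225}{16}$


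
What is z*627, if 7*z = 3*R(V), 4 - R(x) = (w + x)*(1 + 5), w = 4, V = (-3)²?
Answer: -139194/7 ≈ -19885.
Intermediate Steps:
V = 9
R(x) = -20 - 6*x (R(x) = 4 - (4 + x)*(1 + 5) = 4 - (4 + x)*6 = 4 - (24 + 6*x) = 4 + (-24 - 6*x) = -20 - 6*x)
z = -222/7 (z = (3*(-20 - 6*9))/7 = (3*(-20 - 54))/7 = (3*(-74))/7 = (⅐)*(-222) = -222/7 ≈ -31.714)
z*627 = -222/7*627 = -139194/7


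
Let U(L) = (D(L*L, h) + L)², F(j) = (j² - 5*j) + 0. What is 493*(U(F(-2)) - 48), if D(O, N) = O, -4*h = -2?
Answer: 21717636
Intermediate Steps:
h = ½ (h = -¼*(-2) = ½ ≈ 0.50000)
F(j) = j² - 5*j
U(L) = (L + L²)² (U(L) = (L*L + L)² = (L² + L)² = (L + L²)²)
493*(U(F(-2)) - 48) = 493*((-2*(-5 - 2))²*(1 - 2*(-5 - 2))² - 48) = 493*((-2*(-7))²*(1 - 2*(-7))² - 48) = 493*(14²*(1 + 14)² - 48) = 493*(196*15² - 48) = 493*(196*225 - 48) = 493*(44100 - 48) = 493*44052 = 21717636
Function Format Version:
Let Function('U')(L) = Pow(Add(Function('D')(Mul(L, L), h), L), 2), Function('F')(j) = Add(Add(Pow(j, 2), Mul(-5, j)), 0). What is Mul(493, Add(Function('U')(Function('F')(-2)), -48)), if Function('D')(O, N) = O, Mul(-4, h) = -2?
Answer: 21717636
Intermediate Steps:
h = Rational(1, 2) (h = Mul(Rational(-1, 4), -2) = Rational(1, 2) ≈ 0.50000)
Function('F')(j) = Add(Pow(j, 2), Mul(-5, j))
Function('U')(L) = Pow(Add(L, Pow(L, 2)), 2) (Function('U')(L) = Pow(Add(Mul(L, L), L), 2) = Pow(Add(Pow(L, 2), L), 2) = Pow(Add(L, Pow(L, 2)), 2))
Mul(493, Add(Function('U')(Function('F')(-2)), -48)) = Mul(493, Add(Mul(Pow(Mul(-2, Add(-5, -2)), 2), Pow(Add(1, Mul(-2, Add(-5, -2))), 2)), -48)) = Mul(493, Add(Mul(Pow(Mul(-2, -7), 2), Pow(Add(1, Mul(-2, -7)), 2)), -48)) = Mul(493, Add(Mul(Pow(14, 2), Pow(Add(1, 14), 2)), -48)) = Mul(493, Add(Mul(196, Pow(15, 2)), -48)) = Mul(493, Add(Mul(196, 225), -48)) = Mul(493, Add(44100, -48)) = Mul(493, 44052) = 21717636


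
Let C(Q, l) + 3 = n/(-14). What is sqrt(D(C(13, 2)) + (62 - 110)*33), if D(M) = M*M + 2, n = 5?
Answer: 3*I*sqrt(34207)/14 ≈ 39.632*I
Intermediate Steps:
C(Q, l) = -47/14 (C(Q, l) = -3 + 5/(-14) = -3 + 5*(-1/14) = -3 - 5/14 = -47/14)
D(M) = 2 + M**2 (D(M) = M**2 + 2 = 2 + M**2)
sqrt(D(C(13, 2)) + (62 - 110)*33) = sqrt((2 + (-47/14)**2) + (62 - 110)*33) = sqrt((2 + 2209/196) - 48*33) = sqrt(2601/196 - 1584) = sqrt(-307863/196) = 3*I*sqrt(34207)/14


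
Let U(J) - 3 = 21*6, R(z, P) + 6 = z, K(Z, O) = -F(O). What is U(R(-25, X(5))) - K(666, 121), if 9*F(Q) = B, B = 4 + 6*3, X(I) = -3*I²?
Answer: 1183/9 ≈ 131.44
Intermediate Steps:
B = 22 (B = 4 + 18 = 22)
F(Q) = 22/9 (F(Q) = (⅑)*22 = 22/9)
K(Z, O) = -22/9 (K(Z, O) = -1*22/9 = -22/9)
R(z, P) = -6 + z
U(J) = 129 (U(J) = 3 + 21*6 = 3 + 126 = 129)
U(R(-25, X(5))) - K(666, 121) = 129 - 1*(-22/9) = 129 + 22/9 = 1183/9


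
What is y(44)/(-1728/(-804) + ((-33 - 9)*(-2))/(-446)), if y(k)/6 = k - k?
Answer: 0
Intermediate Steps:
y(k) = 0 (y(k) = 6*(k - k) = 6*0 = 0)
y(44)/(-1728/(-804) + ((-33 - 9)*(-2))/(-446)) = 0/(-1728/(-804) + ((-33 - 9)*(-2))/(-446)) = 0/(-1728*(-1/804) - 42*(-2)*(-1/446)) = 0/(144/67 + 84*(-1/446)) = 0/(144/67 - 42/223) = 0/(29298/14941) = 0*(14941/29298) = 0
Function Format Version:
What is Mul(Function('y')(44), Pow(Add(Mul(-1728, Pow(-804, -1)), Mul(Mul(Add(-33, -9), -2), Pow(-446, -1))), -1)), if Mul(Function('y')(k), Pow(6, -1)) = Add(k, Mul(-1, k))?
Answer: 0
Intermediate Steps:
Function('y')(k) = 0 (Function('y')(k) = Mul(6, Add(k, Mul(-1, k))) = Mul(6, 0) = 0)
Mul(Function('y')(44), Pow(Add(Mul(-1728, Pow(-804, -1)), Mul(Mul(Add(-33, -9), -2), Pow(-446, -1))), -1)) = Mul(0, Pow(Add(Mul(-1728, Pow(-804, -1)), Mul(Mul(Add(-33, -9), -2), Pow(-446, -1))), -1)) = Mul(0, Pow(Add(Mul(-1728, Rational(-1, 804)), Mul(Mul(-42, -2), Rational(-1, 446))), -1)) = Mul(0, Pow(Add(Rational(144, 67), Mul(84, Rational(-1, 446))), -1)) = Mul(0, Pow(Add(Rational(144, 67), Rational(-42, 223)), -1)) = Mul(0, Pow(Rational(29298, 14941), -1)) = Mul(0, Rational(14941, 29298)) = 0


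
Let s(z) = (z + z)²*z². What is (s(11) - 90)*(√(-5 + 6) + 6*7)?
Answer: 2514382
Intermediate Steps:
s(z) = 4*z⁴ (s(z) = (2*z)²*z² = (4*z²)*z² = 4*z⁴)
(s(11) - 90)*(√(-5 + 6) + 6*7) = (4*11⁴ - 90)*(√(-5 + 6) + 6*7) = (4*14641 - 90)*(√1 + 42) = (58564 - 90)*(1 + 42) = 58474*43 = 2514382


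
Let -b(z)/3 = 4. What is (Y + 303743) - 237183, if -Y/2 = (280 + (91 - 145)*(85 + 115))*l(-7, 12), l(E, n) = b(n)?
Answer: -185920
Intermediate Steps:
b(z) = -12 (b(z) = -3*4 = -12)
l(E, n) = -12
Y = -252480 (Y = -2*(280 + (91 - 145)*(85 + 115))*(-12) = -2*(280 - 54*200)*(-12) = -2*(280 - 10800)*(-12) = -(-21040)*(-12) = -2*126240 = -252480)
(Y + 303743) - 237183 = (-252480 + 303743) - 237183 = 51263 - 237183 = -185920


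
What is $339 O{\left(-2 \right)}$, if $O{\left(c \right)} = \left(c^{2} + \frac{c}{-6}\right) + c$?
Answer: $791$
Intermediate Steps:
$O{\left(c \right)} = c^{2} + \frac{5 c}{6}$ ($O{\left(c \right)} = \left(c^{2} - \frac{c}{6}\right) + c = c^{2} + \frac{5 c}{6}$)
$339 O{\left(-2 \right)} = 339 \cdot \frac{1}{6} \left(-2\right) \left(5 + 6 \left(-2\right)\right) = 339 \cdot \frac{1}{6} \left(-2\right) \left(5 - 12\right) = 339 \cdot \frac{1}{6} \left(-2\right) \left(-7\right) = 339 \cdot \frac{7}{3} = 791$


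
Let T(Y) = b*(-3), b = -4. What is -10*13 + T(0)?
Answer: -118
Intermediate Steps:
T(Y) = 12 (T(Y) = -4*(-3) = 12)
-10*13 + T(0) = -10*13 + 12 = -130 + 12 = -118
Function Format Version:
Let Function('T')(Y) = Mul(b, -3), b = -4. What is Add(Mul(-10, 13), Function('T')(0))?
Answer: -118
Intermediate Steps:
Function('T')(Y) = 12 (Function('T')(Y) = Mul(-4, -3) = 12)
Add(Mul(-10, 13), Function('T')(0)) = Add(Mul(-10, 13), 12) = Add(-130, 12) = -118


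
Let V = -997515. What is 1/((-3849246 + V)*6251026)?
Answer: -1/30297229026786 ≈ -3.3006e-14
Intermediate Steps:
1/((-3849246 + V)*6251026) = 1/(-3849246 - 997515*6251026) = (1/6251026)/(-4846761) = -1/4846761*1/6251026 = -1/30297229026786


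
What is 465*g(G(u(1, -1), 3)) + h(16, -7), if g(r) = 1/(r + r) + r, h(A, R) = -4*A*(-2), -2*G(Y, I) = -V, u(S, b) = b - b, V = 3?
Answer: 1961/2 ≈ 980.50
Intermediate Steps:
u(S, b) = 0
G(Y, I) = 3/2 (G(Y, I) = -(-1)*3/2 = -1/2*(-3) = 3/2)
h(A, R) = 8*A
g(r) = r + 1/(2*r) (g(r) = 1/(2*r) + r = r + 1/(2*r))
465*g(G(u(1, -1), 3)) + h(16, -7) = 465*(3/2 + 1/(2*(3/2))) + 8*16 = 465*(3/2 + (1/2)*(2/3)) + 128 = 465*(3/2 + 1/3) + 128 = 465*(11/6) + 128 = 1705/2 + 128 = 1961/2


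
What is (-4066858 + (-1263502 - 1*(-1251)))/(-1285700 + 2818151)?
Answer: -5329109/1532451 ≈ -3.4775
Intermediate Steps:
(-4066858 + (-1263502 - 1*(-1251)))/(-1285700 + 2818151) = (-4066858 + (-1263502 + 1251))/1532451 = (-4066858 - 1262251)*(1/1532451) = -5329109*1/1532451 = -5329109/1532451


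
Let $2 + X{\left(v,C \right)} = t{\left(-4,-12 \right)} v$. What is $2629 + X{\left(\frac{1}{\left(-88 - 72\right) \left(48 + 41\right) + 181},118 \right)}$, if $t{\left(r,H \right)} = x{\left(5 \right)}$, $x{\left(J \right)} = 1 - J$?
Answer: $\frac{36932997}{14059} \approx 2627.0$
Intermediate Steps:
$t{\left(r,H \right)} = -4$ ($t{\left(r,H \right)} = 1 - 5 = -4$)
$X{\left(v,C \right)} = -2 - 4 v$
$2629 + X{\left(\frac{1}{\left(-88 - 72\right) \left(48 + 41\right) + 181},118 \right)} = 2629 - \left(2 + \frac{4}{\left(-88 - 72\right) \left(48 + 41\right) + 181}\right) = 2629 - \left(2 + \frac{4}{\left(-160\right) 89 + 181}\right) = 2629 - \left(2 + \frac{4}{-14240 + 181}\right) = 2629 - \left(2 + \frac{4}{-14059}\right) = 2629 - \frac{28114}{14059} = \frac{36932997}{14059}$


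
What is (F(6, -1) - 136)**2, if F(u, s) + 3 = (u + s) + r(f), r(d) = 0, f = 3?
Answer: 17956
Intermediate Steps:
F(u, s) = -3 + s + u (F(u, s) = -3 + ((u + s) + 0) = -3 + ((s + u) + 0) = -3 + (s + u) = -3 + s + u)
(F(6, -1) - 136)**2 = ((-3 - 1 + 6) - 136)**2 = (2 - 136)**2 = (-134)**2 = 17956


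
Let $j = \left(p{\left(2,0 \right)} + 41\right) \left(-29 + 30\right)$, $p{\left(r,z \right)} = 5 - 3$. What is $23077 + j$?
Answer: $23120$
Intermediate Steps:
$p{\left(r,z \right)} = 2$ ($p{\left(r,z \right)} = 5 - 3 = 2$)
$j = 43$ ($j = \left(2 + 41\right) \left(-29 + 30\right) = 43 \cdot 1 = 43$)
$23077 + j = 23077 + 43 = 23120$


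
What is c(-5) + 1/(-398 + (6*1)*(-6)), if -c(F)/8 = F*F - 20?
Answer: -17361/434 ≈ -40.002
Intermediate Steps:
c(F) = 160 - 8*F**2 (c(F) = -8*(F*F - 20) = -8*(F**2 - 20) = -8*(-20 + F**2) = 160 - 8*F**2)
c(-5) + 1/(-398 + (6*1)*(-6)) = (160 - 8*(-5)**2) + 1/(-398 + (6*1)*(-6)) = (160 - 8*25) + 1/(-398 + 6*(-6)) = (160 - 200) + 1/(-398 - 36) = -40 + 1/(-434) = -40 - 1/434 = -17361/434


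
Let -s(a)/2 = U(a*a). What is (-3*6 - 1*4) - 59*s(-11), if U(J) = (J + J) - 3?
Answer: 28180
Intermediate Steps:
U(J) = -3 + 2*J (U(J) = 2*J - 3 = -3 + 2*J)
s(a) = 6 - 4*a² (s(a) = -2*(-3 + 2*(a*a)) = -2*(-3 + 2*a²) = 6 - 4*a²)
(-3*6 - 1*4) - 59*s(-11) = (-3*6 - 1*4) - 59*(6 - 4*(-11)²) = (-18 - 4) - 59*(6 - 4*121) = -22 - 59*(6 - 484) = -22 - 59*(-478) = -22 + 28202 = 28180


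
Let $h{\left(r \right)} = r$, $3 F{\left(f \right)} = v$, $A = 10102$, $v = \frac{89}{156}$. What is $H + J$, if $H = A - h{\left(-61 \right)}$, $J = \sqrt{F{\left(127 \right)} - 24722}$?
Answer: $10163 + \frac{i \sqrt{150407491}}{78} \approx 10163.0 + 157.23 i$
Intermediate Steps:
$v = \frac{89}{156}$ ($v = 89 \cdot \frac{1}{156} = \frac{89}{156} \approx 0.57051$)
$F{\left(f \right)} = \frac{89}{468}$ ($F{\left(f \right)} = \frac{1}{3} \cdot \frac{89}{156} = \frac{89}{468}$)
$J = \frac{i \sqrt{150407491}}{78}$ ($J = \sqrt{\frac{89}{468} - 24722} = \sqrt{- \frac{11569807}{468}} = \frac{i \sqrt{150407491}}{78} \approx 157.23 i$)
$H = 10163$ ($H = 10102 - -61 = 10102 + 61 = 10163$)
$H + J = 10163 + \frac{i \sqrt{150407491}}{78}$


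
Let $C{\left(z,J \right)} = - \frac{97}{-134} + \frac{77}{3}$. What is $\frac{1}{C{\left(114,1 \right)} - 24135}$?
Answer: $- \frac{402}{9691661} \approx -4.1479 \cdot 10^{-5}$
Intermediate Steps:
$C{\left(z,J \right)} = \frac{10609}{402}$ ($C{\left(z,J \right)} = \left(-97\right) \left(- \frac{1}{134}\right) + 77 \cdot \frac{1}{3} = \frac{97}{134} + \frac{77}{3} = \frac{10609}{402}$)
$\frac{1}{C{\left(114,1 \right)} - 24135} = \frac{1}{\frac{10609}{402} - 24135} = \frac{1}{- \frac{9691661}{402}} = - \frac{402}{9691661}$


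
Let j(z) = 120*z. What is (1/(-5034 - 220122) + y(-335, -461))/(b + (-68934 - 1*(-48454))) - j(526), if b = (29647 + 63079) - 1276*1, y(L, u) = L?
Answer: -1008614837145661/15979321320 ≈ -63120.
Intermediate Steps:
b = 91450 (b = 92726 - 1276 = 91450)
(1/(-5034 - 220122) + y(-335, -461))/(b + (-68934 - 1*(-48454))) - j(526) = (1/(-5034 - 220122) - 335)/(91450 + (-68934 - 1*(-48454))) - 120*526 = (1/(-225156) - 335)/(91450 + (-68934 + 48454)) - 1*63120 = (-1/225156 - 335)/(91450 - 20480) - 63120 = -75427261/225156/70970 - 63120 = -75427261/225156*1/70970 - 63120 = -75427261/15979321320 - 63120 = -1008614837145661/15979321320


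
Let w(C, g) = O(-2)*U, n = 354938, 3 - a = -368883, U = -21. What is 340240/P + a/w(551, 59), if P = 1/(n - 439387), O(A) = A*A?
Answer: -57465864303/2 ≈ -2.8733e+10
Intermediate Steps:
O(A) = A²
a = 368886 (a = 3 - 1*(-368883) = 3 + 368883 = 368886)
w(C, g) = -84 (w(C, g) = (-2)²*(-21) = 4*(-21) = -84)
P = -1/84449 (P = 1/(354938 - 439387) = 1/(-84449) = -1/84449 ≈ -1.1841e-5)
340240/P + a/w(551, 59) = 340240/(-1/84449) + 368886/(-84) = 340240*(-84449) + 368886*(-1/84) = -28732927760 - 8783/2 = -57465864303/2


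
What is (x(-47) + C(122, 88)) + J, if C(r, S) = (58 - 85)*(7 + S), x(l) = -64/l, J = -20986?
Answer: -1106833/47 ≈ -23550.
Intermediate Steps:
C(r, S) = -189 - 27*S (C(r, S) = -27*(7 + S) = -189 - 27*S)
(x(-47) + C(122, 88)) + J = (-64/(-47) + (-189 - 27*88)) - 20986 = (-64*(-1/47) + (-189 - 2376)) - 20986 = (64/47 - 2565) - 20986 = -120491/47 - 20986 = -1106833/47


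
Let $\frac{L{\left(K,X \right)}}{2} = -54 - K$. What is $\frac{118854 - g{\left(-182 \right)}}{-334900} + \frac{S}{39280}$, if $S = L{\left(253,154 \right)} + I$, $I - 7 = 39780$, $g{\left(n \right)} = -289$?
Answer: $\frac{421955033}{657743600} \approx 0.64152$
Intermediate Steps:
$L{\left(K,X \right)} = -108 - 2 K$ ($L{\left(K,X \right)} = 2 \left(-54 - K\right) = -108 - 2 K$)
$I = 39787$ ($I = 7 + 39780 = 39787$)
$S = 39173$ ($S = \left(-108 - 506\right) + 39787 = -614 + 39787 = 39173$)
$\frac{118854 - g{\left(-182 \right)}}{-334900} + \frac{S}{39280} = \frac{118854 - -289}{-334900} + \frac{39173}{39280} = \left(118854 + 289\right) \left(- \frac{1}{334900}\right) + 39173 \cdot \frac{1}{39280} = 119143 \left(- \frac{1}{334900}\right) + \frac{39173}{39280} = - \frac{119143}{334900} + \frac{39173}{39280} = \frac{421955033}{657743600}$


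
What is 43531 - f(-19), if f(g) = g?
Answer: 43550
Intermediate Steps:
43531 - f(-19) = 43531 - 1*(-19) = 43531 + 19 = 43550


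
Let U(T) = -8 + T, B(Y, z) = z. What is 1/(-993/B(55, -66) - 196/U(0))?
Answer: 11/435 ≈ 0.025287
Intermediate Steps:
1/(-993/B(55, -66) - 196/U(0)) = 1/(-993/(-66) - 196/(-8 + 0)) = 1/(-993*(-1/66) - 196/(-8)) = 1/(331/22 - 196*(-⅛)) = 1/(331/22 + 49/2) = 1/(435/11) = 11/435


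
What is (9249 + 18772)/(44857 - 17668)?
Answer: 28021/27189 ≈ 1.0306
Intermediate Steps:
(9249 + 18772)/(44857 - 17668) = 28021/27189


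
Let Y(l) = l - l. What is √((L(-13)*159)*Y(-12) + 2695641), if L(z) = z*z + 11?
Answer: √2695641 ≈ 1641.8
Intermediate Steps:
Y(l) = 0
L(z) = 11 + z² (L(z) = z² + 11 = 11 + z²)
√((L(-13)*159)*Y(-12) + 2695641) = √(((11 + (-13)²)*159)*0 + 2695641) = √(((11 + 169)*159)*0 + 2695641) = √((180*159)*0 + 2695641) = √(28620*0 + 2695641) = √(0 + 2695641) = √2695641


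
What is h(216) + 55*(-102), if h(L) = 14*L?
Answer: -2586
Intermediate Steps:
h(216) + 55*(-102) = 14*216 + 55*(-102) = 3024 - 5610 = -2586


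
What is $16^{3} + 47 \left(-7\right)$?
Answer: $3767$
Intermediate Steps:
$16^{3} + 47 \left(-7\right) = 4096 - 329 = 3767$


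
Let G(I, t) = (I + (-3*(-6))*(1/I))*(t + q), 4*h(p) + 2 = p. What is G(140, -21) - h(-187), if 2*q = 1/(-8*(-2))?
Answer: -6475999/2240 ≈ -2891.1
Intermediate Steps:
h(p) = -½ + p/4
q = 1/32 (q = 1/(2*((-8*(-2)))) = (½)/16 = (½)*(1/16) = 1/32 ≈ 0.031250)
G(I, t) = (1/32 + t)*(I + 18/I) (G(I, t) = (I + (-3*(-6))*(1/I))*(t + 1/32) = (I + 18/I)*(1/32 + t) = (1/32 + t)*(I + 18/I))
G(140, -21) - h(-187) = (1/32)*(18 + 576*(-21) + 140²*(1 + 32*(-21)))/140 - (-½ + (¼)*(-187)) = (1/32)*(1/140)*(18 - 12096 + 19600*(1 - 672)) - (-½ - 187/4) = (1/32)*(1/140)*(18 - 12096 + 19600*(-671)) - 1*(-189/4) = (1/32)*(1/140)*(18 - 12096 - 13151600) + 189/4 = (1/32)*(1/140)*(-13163678) + 189/4 = -6581839/2240 + 189/4 = -6475999/2240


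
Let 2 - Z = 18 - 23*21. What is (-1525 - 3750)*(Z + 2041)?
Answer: -13229700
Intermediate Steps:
Z = 467 (Z = 2 - (18 - 23*21) = 2 - (18 - 483) = 2 - 1*(-465) = 2 + 465 = 467)
(-1525 - 3750)*(Z + 2041) = (-1525 - 3750)*(467 + 2041) = -5275*2508 = -13229700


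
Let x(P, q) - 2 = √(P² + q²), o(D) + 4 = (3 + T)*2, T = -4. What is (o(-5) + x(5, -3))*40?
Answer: -160 + 40*√34 ≈ 73.238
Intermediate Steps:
o(D) = -6 (o(D) = -4 + (3 - 4)*2 = -4 - 1*2 = -4 - 2 = -6)
x(P, q) = 2 + √(P² + q²)
(o(-5) + x(5, -3))*40 = (-6 + (2 + √(5² + (-3)²)))*40 = (-6 + (2 + √(25 + 9)))*40 = (-6 + (2 + √34))*40 = (-4 + √34)*40 = -160 + 40*√34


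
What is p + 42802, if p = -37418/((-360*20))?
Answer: 154105909/3600 ≈ 42807.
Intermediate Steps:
p = 18709/3600 (p = -37418/(-7200) = -37418*(-1/7200) = 18709/3600 ≈ 5.1969)
p + 42802 = 18709/3600 + 42802 = 154105909/3600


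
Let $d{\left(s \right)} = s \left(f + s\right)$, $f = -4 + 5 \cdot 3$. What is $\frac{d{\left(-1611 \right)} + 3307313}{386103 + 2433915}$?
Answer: $\frac{5884913}{2820018} \approx 2.0868$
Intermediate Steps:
$f = 11$ ($f = -4 + 15 = 11$)
$d{\left(s \right)} = s \left(11 + s\right)$
$\frac{d{\left(-1611 \right)} + 3307313}{386103 + 2433915} = \frac{- 1611 \left(11 - 1611\right) + 3307313}{386103 + 2433915} = \frac{\left(-1611\right) \left(-1600\right) + 3307313}{2820018} = \left(2577600 + 3307313\right) \frac{1}{2820018} = 5884913 \cdot \frac{1}{2820018} = \frac{5884913}{2820018}$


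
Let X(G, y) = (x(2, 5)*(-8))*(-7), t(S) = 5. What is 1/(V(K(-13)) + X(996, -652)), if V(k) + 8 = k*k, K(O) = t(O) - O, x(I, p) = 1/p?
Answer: 5/1636 ≈ 0.0030562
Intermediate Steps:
X(G, y) = 56/5 (X(G, y) = (-8/5)*(-7) = ((1/5)*(-8))*(-7) = -8/5*(-7) = 56/5)
K(O) = 5 - O
V(k) = -8 + k**2 (V(k) = -8 + k*k = -8 + k**2)
1/(V(K(-13)) + X(996, -652)) = 1/((-8 + (5 - 1*(-13))**2) + 56/5) = 1/((-8 + (5 + 13)**2) + 56/5) = 1/((-8 + 18**2) + 56/5) = 1/((-8 + 324) + 56/5) = 1/(316 + 56/5) = 1/(1636/5) = 5/1636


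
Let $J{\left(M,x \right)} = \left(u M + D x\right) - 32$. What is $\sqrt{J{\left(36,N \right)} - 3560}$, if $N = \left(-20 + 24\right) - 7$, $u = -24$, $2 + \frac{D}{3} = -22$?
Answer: $4 i \sqrt{265} \approx 65.115 i$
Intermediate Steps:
$D = -72$ ($D = -6 + 3 \left(-22\right) = -6 - 66 = -72$)
$N = -3$ ($N = 4 - 7 = -3$)
$J{\left(M,x \right)} = -32 - 72 x - 24 M$ ($J{\left(M,x \right)} = \left(- 24 M - 72 x\right) - 32 = \left(- 72 x - 24 M\right) - 32 = -32 - 72 x - 24 M$)
$\sqrt{J{\left(36,N \right)} - 3560} = \sqrt{\left(-32 - -216 - 864\right) - 3560} = \sqrt{\left(-32 + 216 - 864\right) - 3560} = \sqrt{-680 - 3560} = \sqrt{-4240} = 4 i \sqrt{265}$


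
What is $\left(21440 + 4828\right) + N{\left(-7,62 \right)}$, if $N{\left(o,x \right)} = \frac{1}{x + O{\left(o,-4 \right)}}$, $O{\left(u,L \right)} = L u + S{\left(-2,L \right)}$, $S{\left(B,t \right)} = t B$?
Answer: $\frac{2574265}{98} \approx 26268.0$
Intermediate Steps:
$S{\left(B,t \right)} = B t$
$O{\left(u,L \right)} = - 2 L + L u$ ($O{\left(u,L \right)} = L u - 2 L = - 2 L + L u$)
$N{\left(o,x \right)} = \frac{1}{8 + x - 4 o}$ ($N{\left(o,x \right)} = \frac{1}{x - 4 \left(-2 + o\right)} = \frac{1}{x - \left(-8 + 4 o\right)} = \frac{1}{8 + x - 4 o}$)
$\left(21440 + 4828\right) + N{\left(-7,62 \right)} = \left(21440 + 4828\right) + \frac{1}{8 + 62 - -28} = 26268 + \frac{1}{8 + 62 + 28} = 26268 + \frac{1}{98} = \frac{2574265}{98}$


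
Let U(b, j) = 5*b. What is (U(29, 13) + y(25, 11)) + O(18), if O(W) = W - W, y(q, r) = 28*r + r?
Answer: 464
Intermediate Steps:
y(q, r) = 29*r
O(W) = 0
(U(29, 13) + y(25, 11)) + O(18) = (5*29 + 29*11) + 0 = (145 + 319) + 0 = 464 + 0 = 464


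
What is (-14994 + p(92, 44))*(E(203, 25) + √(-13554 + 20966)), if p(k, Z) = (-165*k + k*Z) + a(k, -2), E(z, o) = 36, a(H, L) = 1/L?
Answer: -940554 - 52253*√1853 ≈ -3.1899e+6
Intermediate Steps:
p(k, Z) = -½ - 165*k + Z*k (p(k, Z) = (-165*k + k*Z) + 1/(-2) = (-165*k + Z*k) - ½ = -½ - 165*k + Z*k)
(-14994 + p(92, 44))*(E(203, 25) + √(-13554 + 20966)) = (-14994 + (-½ - 165*92 + 44*92))*(36 + √(-13554 + 20966)) = (-14994 + (-½ - 15180 + 4048))*(36 + √7412) = (-14994 - 22265/2)*(36 + 2*√1853) = -52253*(36 + 2*√1853)/2 = -940554 - 52253*√1853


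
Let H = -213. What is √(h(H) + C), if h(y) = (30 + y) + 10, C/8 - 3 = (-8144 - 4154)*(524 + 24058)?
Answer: I*√2418475637 ≈ 49178.0*I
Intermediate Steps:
C = -2418475464 (C = 24 + 8*((-8144 - 4154)*(524 + 24058)) = 24 + 8*(-12298*24582) = 24 + 8*(-302309436) = 24 - 2418475488 = -2418475464)
h(y) = 40 + y
√(h(H) + C) = √((40 - 213) - 2418475464) = √(-173 - 2418475464) = √(-2418475637) = I*√2418475637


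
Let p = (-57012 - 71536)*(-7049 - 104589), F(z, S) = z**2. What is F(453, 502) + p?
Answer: 14351046833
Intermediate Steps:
p = 14350841624 (p = -128548*(-111638) = 14350841624)
F(453, 502) + p = 453**2 + 14350841624 = 205209 + 14350841624 = 14351046833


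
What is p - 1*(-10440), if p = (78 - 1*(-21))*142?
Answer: 24498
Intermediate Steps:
p = 14058 (p = (78 + 21)*142 = 99*142 = 14058)
p - 1*(-10440) = 14058 - 1*(-10440) = 14058 + 10440 = 24498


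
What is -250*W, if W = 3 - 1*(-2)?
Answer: -1250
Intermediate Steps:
W = 5 (W = 3 + 2 = 5)
-250*W = -250*5 = -1250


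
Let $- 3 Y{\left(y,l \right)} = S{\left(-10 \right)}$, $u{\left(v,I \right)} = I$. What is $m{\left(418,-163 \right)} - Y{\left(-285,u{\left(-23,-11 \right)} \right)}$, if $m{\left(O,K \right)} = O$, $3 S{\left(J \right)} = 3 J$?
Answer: $\frac{1244}{3} \approx 414.67$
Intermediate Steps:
$S{\left(J \right)} = J$ ($S{\left(J \right)} = \frac{3 J}{3} = J$)
$Y{\left(y,l \right)} = \frac{10}{3}$ ($Y{\left(y,l \right)} = \left(- \frac{1}{3}\right) \left(-10\right) = \frac{10}{3}$)
$m{\left(418,-163 \right)} - Y{\left(-285,u{\left(-23,-11 \right)} \right)} = 418 - \frac{10}{3} = \frac{1244}{3}$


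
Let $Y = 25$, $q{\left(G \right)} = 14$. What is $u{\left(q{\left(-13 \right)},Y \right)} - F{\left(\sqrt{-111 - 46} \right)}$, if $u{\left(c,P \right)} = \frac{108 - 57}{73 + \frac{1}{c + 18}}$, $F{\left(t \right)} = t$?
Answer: $\frac{544}{779} - i \sqrt{157} \approx 0.69833 - 12.53 i$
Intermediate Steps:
$u{\left(c,P \right)} = \frac{51}{73 + \frac{1}{18 + c}}$
$u{\left(q{\left(-13 \right)},Y \right)} - F{\left(\sqrt{-111 - 46} \right)} = \frac{51 \left(18 + 14\right)}{1315 + 73 \cdot 14} - \sqrt{-111 - 46} = 51 \frac{1}{1315 + 1022} \cdot 32 - \sqrt{-157} = 51 \cdot \frac{1}{2337} \cdot 32 - i \sqrt{157} = \frac{544}{779} - i \sqrt{157}$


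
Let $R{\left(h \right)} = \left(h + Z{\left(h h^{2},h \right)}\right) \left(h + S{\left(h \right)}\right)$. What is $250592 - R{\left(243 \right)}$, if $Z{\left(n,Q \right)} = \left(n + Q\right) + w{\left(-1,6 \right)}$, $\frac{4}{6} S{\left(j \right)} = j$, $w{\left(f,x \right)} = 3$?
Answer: $-8717007478$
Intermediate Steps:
$S{\left(j \right)} = \frac{3 j}{2}$
$Z{\left(n,Q \right)} = 3 + Q + n$ ($Z{\left(n,Q \right)} = \left(n + Q\right) + 3 = \left(Q + n\right) + 3 = 3 + Q + n$)
$R{\left(h \right)} = \frac{5 h \left(3 + h^{3} + 2 h\right)}{2}$ ($R{\left(h \right)} = \left(h + \left(3 + h + h h^{2}\right)\right) \left(h + \frac{3 h}{2}\right) = \left(h + \left(3 + h + h^{3}\right)\right) \frac{5 h}{2} = \left(3 + h^{3} + 2 h\right) \frac{5 h}{2} = \frac{5 h \left(3 + h^{3} + 2 h\right)}{2}$)
$250592 - R{\left(243 \right)} = 250592 - \frac{5}{2} \cdot 243 \left(3 + 243^{3} + 2 \cdot 243\right) = 250592 - \frac{5}{2} \cdot 243 \left(3 + 14348907 + 486\right) = 250592 - \frac{5}{2} \cdot 243 \cdot 14349396 = 250592 - 8717258070 = -8717007478$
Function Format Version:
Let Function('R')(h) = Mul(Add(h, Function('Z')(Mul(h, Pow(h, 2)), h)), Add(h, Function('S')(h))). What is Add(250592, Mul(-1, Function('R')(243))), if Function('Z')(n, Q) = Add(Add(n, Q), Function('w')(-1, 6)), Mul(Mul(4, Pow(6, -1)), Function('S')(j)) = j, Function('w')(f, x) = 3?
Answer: -8717007478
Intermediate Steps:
Function('S')(j) = Mul(Rational(3, 2), j)
Function('Z')(n, Q) = Add(3, Q, n) (Function('Z')(n, Q) = Add(Add(n, Q), 3) = Add(Add(Q, n), 3) = Add(3, Q, n))
Function('R')(h) = Mul(Rational(5, 2), h, Add(3, Pow(h, 3), Mul(2, h))) (Function('R')(h) = Mul(Add(h, Add(3, h, Mul(h, Pow(h, 2)))), Add(h, Mul(Rational(3, 2), h))) = Mul(Add(h, Add(3, h, Pow(h, 3))), Mul(Rational(5, 2), h)) = Mul(Add(3, Pow(h, 3), Mul(2, h)), Mul(Rational(5, 2), h)) = Mul(Rational(5, 2), h, Add(3, Pow(h, 3), Mul(2, h))))
Add(250592, Mul(-1, Function('R')(243))) = Add(250592, Mul(-1, Mul(Rational(5, 2), 243, Add(3, Pow(243, 3), Mul(2, 243))))) = Add(250592, Mul(-1, Mul(Rational(5, 2), 243, Add(3, 14348907, 486)))) = Add(250592, Mul(-1, Mul(Rational(5, 2), 243, 14349396))) = Add(250592, Mul(-1, 8717258070)) = Add(250592, -8717258070) = -8717007478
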